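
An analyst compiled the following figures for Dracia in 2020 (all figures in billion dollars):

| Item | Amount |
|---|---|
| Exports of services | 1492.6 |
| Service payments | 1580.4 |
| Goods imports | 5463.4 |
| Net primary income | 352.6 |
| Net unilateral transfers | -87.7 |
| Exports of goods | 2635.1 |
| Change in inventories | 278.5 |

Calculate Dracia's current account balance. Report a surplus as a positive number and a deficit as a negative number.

-2651.2

Goods balance = 2635.1 - 5463.4 = -2828.3
Services balance = 1492.6 - 1580.4 = -87.8
Trade balance (goods + services) = -2828.3 + (-87.8) = -2916.1
Net primary income = 352.6
Net secondary income = -87.7
Current account = -2916.1 + 352.6 + (-87.7) = -2651.2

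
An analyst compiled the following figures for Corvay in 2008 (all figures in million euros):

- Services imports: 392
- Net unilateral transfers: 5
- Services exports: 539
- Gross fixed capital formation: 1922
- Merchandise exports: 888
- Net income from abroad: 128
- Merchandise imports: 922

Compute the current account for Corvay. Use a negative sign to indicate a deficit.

246

Goods balance = 888 - 922 = -34
Services balance = 539 - 392 = 147
Trade balance (goods + services) = -34 + 147 = 113
Net primary income = 128
Net secondary income = 5
Current account = 113 + 128 + 5 = 246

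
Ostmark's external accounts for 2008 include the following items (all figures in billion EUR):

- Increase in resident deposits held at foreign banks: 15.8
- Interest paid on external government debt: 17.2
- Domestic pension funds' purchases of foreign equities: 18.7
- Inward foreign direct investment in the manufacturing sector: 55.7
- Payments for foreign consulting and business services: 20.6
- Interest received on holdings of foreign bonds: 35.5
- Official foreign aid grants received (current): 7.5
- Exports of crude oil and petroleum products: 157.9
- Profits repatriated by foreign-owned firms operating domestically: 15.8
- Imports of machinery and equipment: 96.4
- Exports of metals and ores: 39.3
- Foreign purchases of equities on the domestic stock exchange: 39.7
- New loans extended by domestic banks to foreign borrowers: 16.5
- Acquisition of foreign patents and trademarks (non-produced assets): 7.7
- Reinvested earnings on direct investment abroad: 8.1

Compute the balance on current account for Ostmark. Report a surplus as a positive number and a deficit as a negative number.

Goods: 157.9 - 96.4 + 39.3 = 100.8
Services: -20.6
Primary income: -15.8 - 17.2 + 35.5 + 8.1 = 10.6
Secondary income: 7.5
Current account = 100.8 + (-20.6) + 10.6 + 7.5 = 98.3
(Excluded from the current account — financial account: increase in resident deposits held at foreign banks 15.8, domestic pension funds' purchases of foreign equities 18.7, inward foreign direct investment in the manufacturing sector 55.7, foreign purchases of equities on the domestic stock exchange 39.7, new loans extended by domestic banks to foreign borrowers 16.5; capital account: acquisition of foreign patents and trademarks (non-produced assets) 7.7.)

98.3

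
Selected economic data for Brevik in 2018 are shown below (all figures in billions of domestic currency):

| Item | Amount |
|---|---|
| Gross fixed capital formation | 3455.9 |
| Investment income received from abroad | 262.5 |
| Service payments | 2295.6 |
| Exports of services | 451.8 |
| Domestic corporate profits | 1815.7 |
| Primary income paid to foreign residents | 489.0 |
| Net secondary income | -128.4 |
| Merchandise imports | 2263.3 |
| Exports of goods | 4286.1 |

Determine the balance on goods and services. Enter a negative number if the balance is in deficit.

179.0

Goods balance = 4286.1 - 2263.3 = 2022.8
Services balance = 451.8 - 2295.6 = -1843.8
Trade balance (goods + services) = 2022.8 + (-1843.8) = 179.0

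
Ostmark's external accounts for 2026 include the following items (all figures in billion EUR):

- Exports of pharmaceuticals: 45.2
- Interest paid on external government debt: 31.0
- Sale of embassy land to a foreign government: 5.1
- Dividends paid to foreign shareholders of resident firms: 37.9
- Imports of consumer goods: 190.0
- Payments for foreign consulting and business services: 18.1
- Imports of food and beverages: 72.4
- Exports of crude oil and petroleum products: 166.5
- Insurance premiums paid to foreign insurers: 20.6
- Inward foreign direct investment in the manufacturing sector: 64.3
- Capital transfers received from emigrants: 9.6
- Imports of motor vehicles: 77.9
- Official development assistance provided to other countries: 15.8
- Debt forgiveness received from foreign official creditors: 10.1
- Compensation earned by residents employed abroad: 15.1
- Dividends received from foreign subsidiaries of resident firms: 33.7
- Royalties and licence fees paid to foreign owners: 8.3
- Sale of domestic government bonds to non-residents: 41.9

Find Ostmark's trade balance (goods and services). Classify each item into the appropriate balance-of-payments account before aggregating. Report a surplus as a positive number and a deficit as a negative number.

Goods: -72.4 - 190.0 - 77.9 + 166.5 + 45.2 = -128.6
Services: -18.1 - 8.3 - 20.6 = -47.0
Trade balance = -128.6 + (-47.0) = -175.6
(Excluded from the trade balance — primary income: interest paid on external government debt 31.0, dividends paid to foreign shareholders of resident firms 37.9, compensation earned by residents employed abroad 15.1, dividends received from foreign subsidiaries of resident firms 33.7; capital account: sale of embassy land to a foreign government 5.1, capital transfers received from emigrants 9.6, debt forgiveness received from foreign official creditors 10.1; financial account: inward foreign direct investment in the manufacturing sector 64.3, sale of domestic government bonds to non-residents 41.9; secondary income: official development assistance provided to other countries 15.8.)

-175.6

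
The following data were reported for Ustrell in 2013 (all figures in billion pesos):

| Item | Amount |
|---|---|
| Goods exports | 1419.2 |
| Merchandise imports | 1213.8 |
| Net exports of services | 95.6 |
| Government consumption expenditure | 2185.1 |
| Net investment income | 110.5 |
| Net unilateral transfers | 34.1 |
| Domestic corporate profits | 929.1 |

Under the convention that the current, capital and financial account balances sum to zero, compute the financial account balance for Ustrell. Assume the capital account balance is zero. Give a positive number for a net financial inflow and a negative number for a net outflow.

-445.6

Goods balance = 1419.2 - 1213.8 = 205.4
Services balance = 95.6
Trade balance (goods + services) = 205.4 + 95.6 = 301.0
Net primary income = 110.5
Net secondary income = 34.1
Current account = 301.0 + 110.5 + 34.1 = 445.6
Financial account = -(445.6) = -445.6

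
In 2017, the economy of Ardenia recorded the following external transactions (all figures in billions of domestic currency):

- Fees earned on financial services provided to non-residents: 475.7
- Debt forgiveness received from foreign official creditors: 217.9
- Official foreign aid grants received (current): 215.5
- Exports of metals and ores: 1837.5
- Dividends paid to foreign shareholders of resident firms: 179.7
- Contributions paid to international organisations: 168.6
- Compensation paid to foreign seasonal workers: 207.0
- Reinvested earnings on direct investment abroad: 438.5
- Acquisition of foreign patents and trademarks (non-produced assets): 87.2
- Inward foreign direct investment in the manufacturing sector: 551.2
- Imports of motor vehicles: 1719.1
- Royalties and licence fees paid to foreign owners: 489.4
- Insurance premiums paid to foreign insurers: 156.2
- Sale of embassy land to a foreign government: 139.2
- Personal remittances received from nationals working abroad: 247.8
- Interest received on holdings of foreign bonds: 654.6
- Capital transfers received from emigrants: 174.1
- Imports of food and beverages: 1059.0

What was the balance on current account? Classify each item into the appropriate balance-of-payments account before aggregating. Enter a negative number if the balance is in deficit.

Goods: 1837.5 - 1719.1 - 1059.0 = -940.6
Services: -156.2 - 489.4 + 475.7 = -169.9
Primary income: 438.5 - 179.7 + 654.6 - 207.0 = 706.4
Secondary income: 247.8 + 215.5 - 168.6 = 294.7
Current account = (-940.6) + (-169.9) + 706.4 + 294.7 = -109.4
(Excluded from the current account — capital account: debt forgiveness received from foreign official creditors 217.9, acquisition of foreign patents and trademarks (non-produced assets) 87.2, sale of embassy land to a foreign government 139.2, capital transfers received from emigrants 174.1; financial account: inward foreign direct investment in the manufacturing sector 551.2.)

-109.4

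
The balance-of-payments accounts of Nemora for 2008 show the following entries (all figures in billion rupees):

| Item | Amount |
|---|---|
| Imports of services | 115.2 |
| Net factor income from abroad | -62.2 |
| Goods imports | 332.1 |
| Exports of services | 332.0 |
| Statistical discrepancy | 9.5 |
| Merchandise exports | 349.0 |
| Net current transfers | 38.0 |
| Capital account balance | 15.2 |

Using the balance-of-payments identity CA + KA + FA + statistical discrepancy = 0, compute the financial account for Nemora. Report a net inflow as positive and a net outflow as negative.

Goods balance = 349.0 - 332.1 = 16.9
Services balance = 332.0 - 115.2 = 216.8
Trade balance (goods + services) = 16.9 + 216.8 = 233.7
Net primary income = -62.2
Net secondary income = 38.0
Current account = 233.7 + (-62.2) + 38.0 = 209.5
Financial account = -(209.5 + 15.2 + 9.5) = -234.2

-234.2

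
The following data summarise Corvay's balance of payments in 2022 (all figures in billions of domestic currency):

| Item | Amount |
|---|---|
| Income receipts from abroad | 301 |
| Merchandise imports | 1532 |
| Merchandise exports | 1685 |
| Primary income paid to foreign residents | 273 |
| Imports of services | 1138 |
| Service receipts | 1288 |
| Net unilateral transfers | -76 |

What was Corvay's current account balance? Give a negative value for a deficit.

255

Goods balance = 1685 - 1532 = 153
Services balance = 1288 - 1138 = 150
Trade balance (goods + services) = 153 + 150 = 303
Net primary income = 301 - 273 = 28
Net secondary income = -76
Current account = 303 + 28 + (-76) = 255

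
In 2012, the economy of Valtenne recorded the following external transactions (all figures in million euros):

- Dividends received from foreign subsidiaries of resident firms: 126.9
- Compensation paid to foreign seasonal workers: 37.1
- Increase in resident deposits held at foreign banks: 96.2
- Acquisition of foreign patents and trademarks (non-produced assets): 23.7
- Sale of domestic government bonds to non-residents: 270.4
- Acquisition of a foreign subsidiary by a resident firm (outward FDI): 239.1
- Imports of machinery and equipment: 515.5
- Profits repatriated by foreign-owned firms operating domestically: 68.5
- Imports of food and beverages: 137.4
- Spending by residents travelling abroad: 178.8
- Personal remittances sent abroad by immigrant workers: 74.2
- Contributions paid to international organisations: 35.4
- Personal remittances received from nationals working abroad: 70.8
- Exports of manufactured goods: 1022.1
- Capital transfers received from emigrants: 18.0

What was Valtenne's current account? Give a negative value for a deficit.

Goods: -515.5 + 1022.1 - 137.4 = 369.2
Services: -178.8
Primary income: 126.9 - 37.1 - 68.5 = 21.3
Secondary income: -74.2 - 35.4 + 70.8 = -38.8
Current account = 369.2 + (-178.8) + 21.3 + (-38.8) = 172.9
(Excluded from the current account — financial account: increase in resident deposits held at foreign banks 96.2, sale of domestic government bonds to non-residents 270.4, acquisition of a foreign subsidiary by a resident firm (outward FDI) 239.1; capital account: acquisition of foreign patents and trademarks (non-produced assets) 23.7, capital transfers received from emigrants 18.0.)

172.9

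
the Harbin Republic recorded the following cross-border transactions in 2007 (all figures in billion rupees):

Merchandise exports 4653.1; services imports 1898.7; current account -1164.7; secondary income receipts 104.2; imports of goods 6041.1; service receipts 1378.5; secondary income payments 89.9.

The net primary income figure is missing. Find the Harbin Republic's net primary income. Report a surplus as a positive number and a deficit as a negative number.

729.2

Current account = goods balance + services balance + net primary income + net secondary income
Sum of the known components = -1893.9
Net primary income = CA - (known components) = -1164.7 - (-1893.9) = 729.2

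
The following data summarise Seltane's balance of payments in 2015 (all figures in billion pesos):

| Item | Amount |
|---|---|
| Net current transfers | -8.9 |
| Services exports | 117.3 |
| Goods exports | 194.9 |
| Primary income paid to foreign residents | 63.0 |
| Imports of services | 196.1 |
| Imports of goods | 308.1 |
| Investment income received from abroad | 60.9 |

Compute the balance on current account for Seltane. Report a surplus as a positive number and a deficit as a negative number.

Goods balance = 194.9 - 308.1 = -113.2
Services balance = 117.3 - 196.1 = -78.8
Trade balance (goods + services) = -113.2 + (-78.8) = -192.0
Net primary income = 60.9 - 63.0 = -2.1
Net secondary income = -8.9
Current account = -192.0 + (-2.1) + (-8.9) = -203.0

-203.0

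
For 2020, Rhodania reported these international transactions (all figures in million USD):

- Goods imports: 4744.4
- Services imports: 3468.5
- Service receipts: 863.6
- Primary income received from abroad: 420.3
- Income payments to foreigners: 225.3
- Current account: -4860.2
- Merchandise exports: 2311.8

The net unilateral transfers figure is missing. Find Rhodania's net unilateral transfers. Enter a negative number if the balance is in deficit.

-17.7

Current account = goods balance + services balance + net primary income + net secondary income
Sum of the known components = -4842.5
Net unilateral transfers = CA - (known components) = -4860.2 - (-4842.5) = -17.7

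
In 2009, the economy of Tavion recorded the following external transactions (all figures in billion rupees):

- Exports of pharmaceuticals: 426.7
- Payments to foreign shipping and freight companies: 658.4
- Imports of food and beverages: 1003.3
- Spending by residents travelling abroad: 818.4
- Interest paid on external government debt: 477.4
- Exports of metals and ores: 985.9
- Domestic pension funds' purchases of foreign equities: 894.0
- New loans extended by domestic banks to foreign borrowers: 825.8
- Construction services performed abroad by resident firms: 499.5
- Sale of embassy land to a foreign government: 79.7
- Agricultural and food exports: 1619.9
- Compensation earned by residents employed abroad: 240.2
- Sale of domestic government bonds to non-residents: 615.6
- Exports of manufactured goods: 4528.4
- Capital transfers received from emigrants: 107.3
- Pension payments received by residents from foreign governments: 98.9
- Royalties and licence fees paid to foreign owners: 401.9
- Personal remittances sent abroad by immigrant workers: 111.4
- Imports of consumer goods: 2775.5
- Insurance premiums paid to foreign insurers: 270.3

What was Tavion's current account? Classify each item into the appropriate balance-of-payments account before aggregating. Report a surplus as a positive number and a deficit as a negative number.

1882.9

Goods: 985.9 + 1619.9 + 426.7 + 4528.4 - 2775.5 - 1003.3 = 3782.1
Services: -658.4 - 270.3 - 401.9 + 499.5 - 818.4 = -1649.5
Primary income: 240.2 - 477.4 = -237.2
Secondary income: 98.9 - 111.4 = -12.5
Current account = 3782.1 + (-1649.5) + (-237.2) + (-12.5) = 1882.9
(Excluded from the current account — financial account: domestic pension funds' purchases of foreign equities 894.0, new loans extended by domestic banks to foreign borrowers 825.8, sale of domestic government bonds to non-residents 615.6; capital account: sale of embassy land to a foreign government 79.7, capital transfers received from emigrants 107.3.)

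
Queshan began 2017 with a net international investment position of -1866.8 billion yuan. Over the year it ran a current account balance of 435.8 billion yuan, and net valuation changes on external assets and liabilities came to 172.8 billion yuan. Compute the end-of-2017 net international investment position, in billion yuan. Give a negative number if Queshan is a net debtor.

-1258.2

Change in NIIP = current account + net valuation change = 435.8 + 172.8 = 608.6
End-of-year NIIP = -1866.8 + 608.6 = -1258.2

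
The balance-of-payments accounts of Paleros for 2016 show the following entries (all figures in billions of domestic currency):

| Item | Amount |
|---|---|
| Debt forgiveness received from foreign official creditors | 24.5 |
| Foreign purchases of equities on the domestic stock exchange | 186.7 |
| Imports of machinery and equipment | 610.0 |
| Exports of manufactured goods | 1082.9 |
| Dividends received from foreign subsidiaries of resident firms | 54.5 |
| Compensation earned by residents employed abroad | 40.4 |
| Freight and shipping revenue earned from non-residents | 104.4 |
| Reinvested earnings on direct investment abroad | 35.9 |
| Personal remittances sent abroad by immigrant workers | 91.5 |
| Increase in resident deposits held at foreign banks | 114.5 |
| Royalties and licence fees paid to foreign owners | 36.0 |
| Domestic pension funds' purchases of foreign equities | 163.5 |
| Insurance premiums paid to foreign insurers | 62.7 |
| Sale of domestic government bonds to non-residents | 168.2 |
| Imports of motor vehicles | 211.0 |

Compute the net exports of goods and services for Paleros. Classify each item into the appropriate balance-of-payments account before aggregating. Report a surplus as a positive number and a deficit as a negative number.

Goods: -610.0 - 211.0 + 1082.9 = 261.9
Services: -62.7 + 104.4 - 36.0 = 5.7
Trade balance = 261.9 + 5.7 = 267.6
(Excluded from the trade balance — capital account: debt forgiveness received from foreign official creditors 24.5; financial account: foreign purchases of equities on the domestic stock exchange 186.7, increase in resident deposits held at foreign banks 114.5, domestic pension funds' purchases of foreign equities 163.5, sale of domestic government bonds to non-residents 168.2; primary income: dividends received from foreign subsidiaries of resident firms 54.5, compensation earned by residents employed abroad 40.4, reinvested earnings on direct investment abroad 35.9; secondary income: personal remittances sent abroad by immigrant workers 91.5.)

267.6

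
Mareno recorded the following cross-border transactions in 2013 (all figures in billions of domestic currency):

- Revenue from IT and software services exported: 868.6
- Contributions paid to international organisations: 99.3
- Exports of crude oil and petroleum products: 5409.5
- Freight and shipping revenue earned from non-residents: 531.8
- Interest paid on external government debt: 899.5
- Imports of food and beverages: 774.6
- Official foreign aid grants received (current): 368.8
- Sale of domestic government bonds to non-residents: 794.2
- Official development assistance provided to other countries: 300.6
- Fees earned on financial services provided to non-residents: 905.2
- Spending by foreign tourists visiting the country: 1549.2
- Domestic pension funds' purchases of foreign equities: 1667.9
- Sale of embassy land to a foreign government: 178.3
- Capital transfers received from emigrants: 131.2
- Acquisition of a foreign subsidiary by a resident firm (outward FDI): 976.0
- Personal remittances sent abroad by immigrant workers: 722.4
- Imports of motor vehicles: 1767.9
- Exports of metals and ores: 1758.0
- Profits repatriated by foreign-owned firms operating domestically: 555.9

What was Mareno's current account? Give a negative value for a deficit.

6270.9

Goods: -774.6 - 1767.9 + 1758.0 + 5409.5 = 4625.0
Services: 905.2 + 531.8 + 868.6 + 1549.2 = 3854.8
Primary income: -899.5 - 555.9 = -1455.4
Secondary income: -722.4 + 368.8 - 99.3 - 300.6 = -753.5
Current account = 4625.0 + 3854.8 + (-1455.4) + (-753.5) = 6270.9
(Excluded from the current account — financial account: sale of domestic government bonds to non-residents 794.2, domestic pension funds' purchases of foreign equities 1667.9, acquisition of a foreign subsidiary by a resident firm (outward FDI) 976.0; capital account: sale of embassy land to a foreign government 178.3, capital transfers received from emigrants 131.2.)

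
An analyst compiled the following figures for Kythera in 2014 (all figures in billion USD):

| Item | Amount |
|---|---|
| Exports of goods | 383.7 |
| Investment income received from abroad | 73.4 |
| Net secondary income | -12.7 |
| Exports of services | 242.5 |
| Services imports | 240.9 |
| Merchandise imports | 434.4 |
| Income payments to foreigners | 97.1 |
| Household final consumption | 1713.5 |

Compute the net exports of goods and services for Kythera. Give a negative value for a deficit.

-49.1

Goods balance = 383.7 - 434.4 = -50.7
Services balance = 242.5 - 240.9 = 1.6
Trade balance (goods + services) = -50.7 + 1.6 = -49.1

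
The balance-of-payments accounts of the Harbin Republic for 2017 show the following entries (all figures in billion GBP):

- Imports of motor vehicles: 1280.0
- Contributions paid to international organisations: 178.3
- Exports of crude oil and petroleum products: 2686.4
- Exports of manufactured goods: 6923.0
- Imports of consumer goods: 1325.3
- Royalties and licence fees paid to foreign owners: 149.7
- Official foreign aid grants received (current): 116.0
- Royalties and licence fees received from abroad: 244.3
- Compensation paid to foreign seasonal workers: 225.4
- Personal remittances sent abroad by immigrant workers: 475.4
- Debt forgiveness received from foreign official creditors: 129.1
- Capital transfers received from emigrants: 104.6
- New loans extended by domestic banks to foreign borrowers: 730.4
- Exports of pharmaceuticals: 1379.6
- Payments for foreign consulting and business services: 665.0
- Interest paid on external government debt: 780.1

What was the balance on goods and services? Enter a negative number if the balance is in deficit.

7813.3

Goods: 2686.4 + 1379.6 + 6923.0 - 1325.3 - 1280.0 = 8383.7
Services: -149.7 + 244.3 - 665.0 = -570.4
Trade balance = 8383.7 + (-570.4) = 7813.3
(Excluded from the trade balance — secondary income: contributions paid to international organisations 178.3, official foreign aid grants received (current) 116.0, personal remittances sent abroad by immigrant workers 475.4; primary income: compensation paid to foreign seasonal workers 225.4, interest paid on external government debt 780.1; capital account: debt forgiveness received from foreign official creditors 129.1, capital transfers received from emigrants 104.6; financial account: new loans extended by domestic banks to foreign borrowers 730.4.)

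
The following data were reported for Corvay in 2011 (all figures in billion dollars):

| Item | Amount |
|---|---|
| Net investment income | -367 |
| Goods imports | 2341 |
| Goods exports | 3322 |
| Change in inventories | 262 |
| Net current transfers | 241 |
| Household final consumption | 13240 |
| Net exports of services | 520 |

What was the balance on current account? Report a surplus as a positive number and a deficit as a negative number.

Goods balance = 3322 - 2341 = 981
Services balance = 520
Trade balance (goods + services) = 981 + 520 = 1501
Net primary income = -367
Net secondary income = 241
Current account = 1501 + (-367) + 241 = 1375

1375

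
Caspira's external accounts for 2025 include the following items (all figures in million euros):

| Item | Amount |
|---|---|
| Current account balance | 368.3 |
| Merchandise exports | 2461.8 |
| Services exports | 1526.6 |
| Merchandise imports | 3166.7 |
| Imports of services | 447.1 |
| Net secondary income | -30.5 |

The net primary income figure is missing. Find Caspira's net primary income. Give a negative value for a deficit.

Current account = goods balance + services balance + net primary income + net secondary income
Sum of the known components = 344.1
Net primary income = CA - (known components) = 368.3 - 344.1 = 24.2

24.2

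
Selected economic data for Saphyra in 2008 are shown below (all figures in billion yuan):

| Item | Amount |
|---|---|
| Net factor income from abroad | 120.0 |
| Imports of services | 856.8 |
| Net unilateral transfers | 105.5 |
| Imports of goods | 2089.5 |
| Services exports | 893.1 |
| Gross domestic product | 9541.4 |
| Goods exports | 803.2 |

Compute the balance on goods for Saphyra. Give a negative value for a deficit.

-1286.3

Goods balance = 803.2 - 2089.5 = -1286.3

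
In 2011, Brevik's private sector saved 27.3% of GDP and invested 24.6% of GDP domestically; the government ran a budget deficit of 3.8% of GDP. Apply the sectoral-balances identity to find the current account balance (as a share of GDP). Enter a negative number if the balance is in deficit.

By the sectoral-balances identity, CA = (S_private - I) + (T - G).
Private balance = 27.3 - 24.6 = 2.7
Government balance (T - G) = -3.8
CA = 2.7 + (-3.8) = -1.1

-1.1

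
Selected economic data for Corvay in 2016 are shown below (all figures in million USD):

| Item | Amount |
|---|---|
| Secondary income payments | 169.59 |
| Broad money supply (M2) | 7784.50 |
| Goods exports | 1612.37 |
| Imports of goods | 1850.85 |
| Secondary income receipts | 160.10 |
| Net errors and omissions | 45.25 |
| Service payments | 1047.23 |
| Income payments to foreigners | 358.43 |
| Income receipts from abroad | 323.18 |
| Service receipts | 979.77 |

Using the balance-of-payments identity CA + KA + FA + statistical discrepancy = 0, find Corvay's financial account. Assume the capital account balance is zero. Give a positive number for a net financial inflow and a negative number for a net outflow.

305.43

Goods balance = 1612.37 - 1850.85 = -238.48
Services balance = 979.77 - 1047.23 = -67.46
Trade balance (goods + services) = -238.48 + (-67.46) = -305.94
Net primary income = 323.18 - 358.43 = -35.25
Net secondary income = 160.10 - 169.59 = -9.49
Current account = -305.94 + (-35.25) + (-9.49) = -350.68
Financial account = -(-350.68 + 45.25) = 305.43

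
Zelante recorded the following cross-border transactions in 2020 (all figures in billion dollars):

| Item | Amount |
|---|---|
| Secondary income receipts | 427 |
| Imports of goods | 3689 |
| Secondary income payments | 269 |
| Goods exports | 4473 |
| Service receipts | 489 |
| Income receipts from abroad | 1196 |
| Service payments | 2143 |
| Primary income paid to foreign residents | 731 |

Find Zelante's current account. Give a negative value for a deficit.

Goods balance = 4473 - 3689 = 784
Services balance = 489 - 2143 = -1654
Trade balance (goods + services) = 784 + (-1654) = -870
Net primary income = 1196 - 731 = 465
Net secondary income = 427 - 269 = 158
Current account = -870 + 465 + 158 = -247

-247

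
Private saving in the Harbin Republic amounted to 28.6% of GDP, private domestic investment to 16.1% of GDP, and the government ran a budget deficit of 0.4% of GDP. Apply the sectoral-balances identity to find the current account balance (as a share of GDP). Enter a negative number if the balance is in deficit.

By the sectoral-balances identity, CA = (S_private - I) + (T - G).
Private balance = 28.6 - 16.1 = 12.5
Government balance (T - G) = -0.4
CA = 12.5 + (-0.4) = 12.1

12.1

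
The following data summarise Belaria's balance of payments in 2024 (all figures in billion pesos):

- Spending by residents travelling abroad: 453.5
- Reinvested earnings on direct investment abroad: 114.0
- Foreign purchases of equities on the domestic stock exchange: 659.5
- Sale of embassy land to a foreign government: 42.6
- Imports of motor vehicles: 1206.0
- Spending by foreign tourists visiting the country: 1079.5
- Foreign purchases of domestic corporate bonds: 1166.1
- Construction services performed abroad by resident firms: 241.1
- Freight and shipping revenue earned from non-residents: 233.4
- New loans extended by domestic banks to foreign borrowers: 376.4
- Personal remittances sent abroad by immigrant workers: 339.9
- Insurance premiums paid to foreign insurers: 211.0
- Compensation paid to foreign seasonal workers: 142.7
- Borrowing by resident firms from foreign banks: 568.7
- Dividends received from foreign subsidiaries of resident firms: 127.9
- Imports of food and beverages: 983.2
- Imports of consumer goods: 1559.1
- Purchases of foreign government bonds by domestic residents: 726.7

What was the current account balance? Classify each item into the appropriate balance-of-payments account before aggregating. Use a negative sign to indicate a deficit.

Goods: -983.2 - 1559.1 - 1206.0 = -3748.3
Services: -211.0 + 233.4 - 453.5 + 241.1 + 1079.5 = 889.5
Primary income: 114.0 + 127.9 - 142.7 = 99.2
Secondary income: -339.9
Current account = (-3748.3) + 889.5 + 99.2 + (-339.9) = -3099.5
(Excluded from the current account — financial account: foreign purchases of equities on the domestic stock exchange 659.5, foreign purchases of domestic corporate bonds 1166.1, new loans extended by domestic banks to foreign borrowers 376.4, borrowing by resident firms from foreign banks 568.7, purchases of foreign government bonds by domestic residents 726.7; capital account: sale of embassy land to a foreign government 42.6.)

-3099.5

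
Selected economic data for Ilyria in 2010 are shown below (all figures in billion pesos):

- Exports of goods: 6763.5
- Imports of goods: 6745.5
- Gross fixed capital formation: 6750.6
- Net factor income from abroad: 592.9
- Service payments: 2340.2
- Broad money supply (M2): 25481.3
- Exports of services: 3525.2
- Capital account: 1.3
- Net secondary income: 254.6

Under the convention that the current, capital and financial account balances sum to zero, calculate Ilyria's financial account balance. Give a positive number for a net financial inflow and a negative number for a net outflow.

Goods balance = 6763.5 - 6745.5 = 18.0
Services balance = 3525.2 - 2340.2 = 1185.0
Trade balance (goods + services) = 18.0 + 1185.0 = 1203.0
Net primary income = 592.9
Net secondary income = 254.6
Current account = 1203.0 + 592.9 + 254.6 = 2050.5
Financial account = -(2050.5 + 1.3) = -2051.8

-2051.8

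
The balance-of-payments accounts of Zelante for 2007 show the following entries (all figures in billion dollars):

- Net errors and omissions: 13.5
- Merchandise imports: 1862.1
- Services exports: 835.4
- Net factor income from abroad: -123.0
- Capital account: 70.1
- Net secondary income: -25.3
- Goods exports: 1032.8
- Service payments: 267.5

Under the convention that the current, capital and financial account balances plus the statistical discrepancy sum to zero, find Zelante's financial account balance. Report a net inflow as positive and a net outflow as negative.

326.1

Goods balance = 1032.8 - 1862.1 = -829.3
Services balance = 835.4 - 267.5 = 567.9
Trade balance (goods + services) = -829.3 + 567.9 = -261.4
Net primary income = -123.0
Net secondary income = -25.3
Current account = -261.4 + (-123.0) + (-25.3) = -409.7
Financial account = -(-409.7 + 70.1 + 13.5) = 326.1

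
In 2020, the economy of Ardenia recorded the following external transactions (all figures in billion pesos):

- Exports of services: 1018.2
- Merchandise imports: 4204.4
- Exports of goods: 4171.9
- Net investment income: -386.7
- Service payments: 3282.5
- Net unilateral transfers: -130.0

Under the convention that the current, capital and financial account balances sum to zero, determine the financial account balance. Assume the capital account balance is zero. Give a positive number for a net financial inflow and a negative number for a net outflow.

2813.5

Goods balance = 4171.9 - 4204.4 = -32.5
Services balance = 1018.2 - 3282.5 = -2264.3
Trade balance (goods + services) = -32.5 + (-2264.3) = -2296.8
Net primary income = -386.7
Net secondary income = -130.0
Current account = -2296.8 + (-386.7) + (-130.0) = -2813.5
Financial account = -(-2813.5) = 2813.5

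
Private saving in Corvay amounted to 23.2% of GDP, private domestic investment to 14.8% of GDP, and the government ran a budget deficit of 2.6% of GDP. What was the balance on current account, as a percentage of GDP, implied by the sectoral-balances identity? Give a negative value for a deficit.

5.8

By the sectoral-balances identity, CA = (S_private - I) + (T - G).
Private balance = 23.2 - 14.8 = 8.4
Government balance (T - G) = -2.6
CA = 8.4 + (-2.6) = 5.8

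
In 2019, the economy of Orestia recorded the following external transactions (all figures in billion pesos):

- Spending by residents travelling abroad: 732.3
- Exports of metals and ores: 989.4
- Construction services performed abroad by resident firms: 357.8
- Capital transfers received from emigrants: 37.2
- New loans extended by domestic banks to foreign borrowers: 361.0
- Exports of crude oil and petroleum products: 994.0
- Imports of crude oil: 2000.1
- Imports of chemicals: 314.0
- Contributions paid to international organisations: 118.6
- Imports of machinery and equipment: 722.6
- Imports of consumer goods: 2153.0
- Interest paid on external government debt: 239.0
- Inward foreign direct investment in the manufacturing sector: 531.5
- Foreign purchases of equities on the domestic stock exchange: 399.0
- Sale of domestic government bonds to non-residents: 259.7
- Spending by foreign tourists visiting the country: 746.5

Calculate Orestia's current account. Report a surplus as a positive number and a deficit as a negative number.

-3191.9

Goods: -2000.1 - 2153.0 - 314.0 + 989.4 - 722.6 + 994.0 = -3206.3
Services: -732.3 + 357.8 + 746.5 = 372.0
Primary income: -239.0
Secondary income: -118.6
Current account = (-3206.3) + 372.0 + (-239.0) + (-118.6) = -3191.9
(Excluded from the current account — capital account: capital transfers received from emigrants 37.2; financial account: new loans extended by domestic banks to foreign borrowers 361.0, inward foreign direct investment in the manufacturing sector 531.5, foreign purchases of equities on the domestic stock exchange 399.0, sale of domestic government bonds to non-residents 259.7.)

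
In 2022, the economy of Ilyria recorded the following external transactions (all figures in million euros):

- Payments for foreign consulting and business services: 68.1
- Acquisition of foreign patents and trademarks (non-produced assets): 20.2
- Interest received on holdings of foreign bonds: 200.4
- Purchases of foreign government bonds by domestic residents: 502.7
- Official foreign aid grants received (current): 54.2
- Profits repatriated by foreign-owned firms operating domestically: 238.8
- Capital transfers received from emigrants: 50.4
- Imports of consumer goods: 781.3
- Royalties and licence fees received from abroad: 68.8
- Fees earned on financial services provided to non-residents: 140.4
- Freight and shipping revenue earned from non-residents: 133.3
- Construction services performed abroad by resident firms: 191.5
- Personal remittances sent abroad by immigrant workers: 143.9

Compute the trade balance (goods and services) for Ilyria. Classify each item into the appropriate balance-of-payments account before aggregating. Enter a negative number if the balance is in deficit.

-315.4

Goods: -781.3
Services: 133.3 + 68.8 - 68.1 + 140.4 + 191.5 = 465.9
Trade balance = -781.3 + 465.9 = -315.4
(Excluded from the trade balance — capital account: acquisition of foreign patents and trademarks (non-produced assets) 20.2, capital transfers received from emigrants 50.4; primary income: interest received on holdings of foreign bonds 200.4, profits repatriated by foreign-owned firms operating domestically 238.8; financial account: purchases of foreign government bonds by domestic residents 502.7; secondary income: official foreign aid grants received (current) 54.2, personal remittances sent abroad by immigrant workers 143.9.)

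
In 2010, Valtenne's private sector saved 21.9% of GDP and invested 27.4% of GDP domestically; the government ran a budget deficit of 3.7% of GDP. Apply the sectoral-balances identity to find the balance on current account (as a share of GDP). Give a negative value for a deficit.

By the sectoral-balances identity, CA = (S_private - I) + (T - G).
Private balance = 21.9 - 27.4 = -5.5
Government balance (T - G) = -3.7
CA = -5.5 + (-3.7) = -9.2

-9.2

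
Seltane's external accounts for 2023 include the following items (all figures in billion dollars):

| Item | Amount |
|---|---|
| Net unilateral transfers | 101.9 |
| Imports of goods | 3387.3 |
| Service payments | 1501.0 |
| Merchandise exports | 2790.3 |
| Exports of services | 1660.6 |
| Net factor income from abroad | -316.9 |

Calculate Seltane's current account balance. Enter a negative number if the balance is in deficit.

-652.4

Goods balance = 2790.3 - 3387.3 = -597.0
Services balance = 1660.6 - 1501.0 = 159.6
Trade balance (goods + services) = -597.0 + 159.6 = -437.4
Net primary income = -316.9
Net secondary income = 101.9
Current account = -437.4 + (-316.9) + 101.9 = -652.4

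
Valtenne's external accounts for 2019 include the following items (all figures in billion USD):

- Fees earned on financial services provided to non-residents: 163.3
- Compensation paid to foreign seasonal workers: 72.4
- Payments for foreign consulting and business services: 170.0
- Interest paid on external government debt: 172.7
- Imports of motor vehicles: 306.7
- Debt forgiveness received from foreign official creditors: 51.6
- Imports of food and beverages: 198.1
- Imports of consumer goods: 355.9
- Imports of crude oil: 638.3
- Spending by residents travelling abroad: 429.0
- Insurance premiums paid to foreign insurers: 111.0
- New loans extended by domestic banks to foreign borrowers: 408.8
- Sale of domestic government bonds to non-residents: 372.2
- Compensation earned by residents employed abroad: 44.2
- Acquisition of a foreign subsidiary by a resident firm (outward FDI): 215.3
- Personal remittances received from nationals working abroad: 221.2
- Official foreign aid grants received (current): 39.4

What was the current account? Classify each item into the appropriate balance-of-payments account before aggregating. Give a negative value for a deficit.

Goods: -355.9 - 638.3 - 198.1 - 306.7 = -1499.0
Services: -429.0 - 170.0 + 163.3 - 111.0 = -546.7
Primary income: 44.2 - 72.4 - 172.7 = -200.9
Secondary income: 221.2 + 39.4 = 260.6
Current account = (-1499.0) + (-546.7) + (-200.9) + 260.6 = -1986.0
(Excluded from the current account — capital account: debt forgiveness received from foreign official creditors 51.6; financial account: new loans extended by domestic banks to foreign borrowers 408.8, sale of domestic government bonds to non-residents 372.2, acquisition of a foreign subsidiary by a resident firm (outward FDI) 215.3.)

-1986.0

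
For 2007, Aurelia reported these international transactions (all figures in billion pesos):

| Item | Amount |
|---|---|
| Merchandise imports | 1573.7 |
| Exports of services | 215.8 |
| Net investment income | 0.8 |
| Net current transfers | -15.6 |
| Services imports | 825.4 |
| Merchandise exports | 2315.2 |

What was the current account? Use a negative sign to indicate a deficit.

Goods balance = 2315.2 - 1573.7 = 741.5
Services balance = 215.8 - 825.4 = -609.6
Trade balance (goods + services) = 741.5 + (-609.6) = 131.9
Net primary income = 0.8
Net secondary income = -15.6
Current account = 131.9 + 0.8 + (-15.6) = 117.1

117.1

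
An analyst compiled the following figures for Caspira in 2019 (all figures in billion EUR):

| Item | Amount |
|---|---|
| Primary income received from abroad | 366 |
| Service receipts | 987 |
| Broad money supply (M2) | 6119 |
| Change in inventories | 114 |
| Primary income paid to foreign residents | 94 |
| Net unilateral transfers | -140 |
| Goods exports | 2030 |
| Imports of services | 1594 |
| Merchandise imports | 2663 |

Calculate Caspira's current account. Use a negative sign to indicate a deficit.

Goods balance = 2030 - 2663 = -633
Services balance = 987 - 1594 = -607
Trade balance (goods + services) = -633 + (-607) = -1240
Net primary income = 366 - 94 = 272
Net secondary income = -140
Current account = -1240 + 272 + (-140) = -1108

-1108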